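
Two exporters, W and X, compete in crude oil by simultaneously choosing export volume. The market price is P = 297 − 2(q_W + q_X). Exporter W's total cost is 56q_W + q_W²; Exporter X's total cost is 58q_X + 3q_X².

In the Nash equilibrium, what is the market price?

Exporter W's profit: π = q_W(297 − 2(q_W + q_X)) − 56q_W − q_W².
∂π/∂q_W = 241 − 6q_W − 2q_X = 0, so q_W = 241/6 − (1/3)q_X.
For X: ∂π/∂q_X = 239 − 10q_X − 2q_W = 0 ⇒ q_X = 23.9 − 0.2q_W.
Substituting the second reaction function into the first: q_W = 241/6 − (1/3)(23.9 − 0.2q_W), which gives (14/15)q_W = 32.2 ⇒ q_W = 34.5.
Then q_X = 23.9 − 0.2·34.5 = 17.
Equilibrium price: P = 297 − 2·51.5 = 194.

194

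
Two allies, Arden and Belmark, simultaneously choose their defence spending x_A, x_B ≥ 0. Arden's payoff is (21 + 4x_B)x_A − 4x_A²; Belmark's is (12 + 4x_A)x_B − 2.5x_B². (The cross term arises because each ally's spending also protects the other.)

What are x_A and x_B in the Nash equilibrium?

6.375, 7.5

Expanding Arden's payoff: 21x_A + 4x_Bx_A − 4x_A².
∂π/∂x_A = 21 + 4x_B − 8x_A = 0, so x_A = 2.625 + 0.5x_B.
Likewise for Belmark: x_B = 2.4 + 0.8x_A.
Substituting the second reaction function into the first: x_A = 2.625 + 0.5(2.4 + 0.8x_A), which gives 0.6x_A = 3.825 ⇒ x_A = 6.375.
Then x_B = 2.4 + 0.8·6.375 = 7.5.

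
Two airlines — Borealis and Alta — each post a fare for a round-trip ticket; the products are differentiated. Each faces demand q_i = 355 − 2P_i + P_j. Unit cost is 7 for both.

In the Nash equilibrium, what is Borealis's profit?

Borealis's profit: π = (P_{Borealis} − 7)(355 − 2P_{Borealis} + P_{Alta}).
∂π/∂P_{Borealis} = 369 − 4P_{Borealis} + P_{Alta} = 0 ⇒ P_{Borealis} = 92.25 + 0.25P_{Alta}.
The game is symmetric, so in equilibrium P_{Alta} = P_{Borealis}: the reaction function gives 0.75P_{Borealis} = 92.25, hence P_{Borealis} = 123.
q_{Borealis} = 355 − 2·123 + 123 = 232.
Profit = (123 − 7)·232 = 26912.

26912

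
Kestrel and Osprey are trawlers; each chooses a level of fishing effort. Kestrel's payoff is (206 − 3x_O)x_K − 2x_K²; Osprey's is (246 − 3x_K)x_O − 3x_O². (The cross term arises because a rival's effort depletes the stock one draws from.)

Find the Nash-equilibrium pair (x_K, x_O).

Expanding Kestrel's payoff: 206x_K − 3x_Ox_K − 2x_K².
∂π/∂x_K = 206 − 3x_O − 4x_K = 0, so x_K = 51.5 − 0.75x_O.
Likewise for Osprey: x_O = 41 − 0.5x_K.
Plugging x_O into Kestrel's best response: x_K = 51.5 − 0.75(41 − 0.5x_K) ⇒ 0.625x_K = 20.75, so x_K = 33.2.
Then x_O = 41 − 0.5·33.2 = 24.4.

33.2, 24.4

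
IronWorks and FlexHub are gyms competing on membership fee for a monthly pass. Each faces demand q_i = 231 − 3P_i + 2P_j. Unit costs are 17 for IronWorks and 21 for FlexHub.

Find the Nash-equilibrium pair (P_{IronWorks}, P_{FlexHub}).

IronWorks's profit: π = (P_{IronWorks} − 17)(231 − 3P_{IronWorks} + 2P_{FlexHub}).
∂π/∂P_{IronWorks} = 282 − 6P_{IronWorks} + 2P_{FlexHub} = 0 ⇒ P_{IronWorks} = 47 + (1/3)P_{FlexHub}.
Similarly P_{FlexHub} = 49 + (1/3)P_{IronWorks}.
Substituting the second reaction function into the first: P_{IronWorks} = 47 + (1/3)(49 + (1/3)P_{IronWorks}), which gives (8/9)P_{IronWorks} = 190/3 ⇒ P_{IronWorks} = 71.25.
Then P_{FlexHub} = 49 + (1/3)·71.25 = 72.75.

71.25, 72.75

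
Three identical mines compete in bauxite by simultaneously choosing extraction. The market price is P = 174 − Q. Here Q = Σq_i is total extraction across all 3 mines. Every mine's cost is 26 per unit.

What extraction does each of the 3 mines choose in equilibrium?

A representative mine's profit is π_i = q_i(174 − Q) − 26q_i, with Q = q_i + Σ_{j≠i} q_j.
First-order condition: 148 − 2q_i − Σ_{j≠i} q_j = 0.
With identical mines, set every q_j = q: then 148 − 2q − 2q = 0, i.e. q = 148/4 = 37.

37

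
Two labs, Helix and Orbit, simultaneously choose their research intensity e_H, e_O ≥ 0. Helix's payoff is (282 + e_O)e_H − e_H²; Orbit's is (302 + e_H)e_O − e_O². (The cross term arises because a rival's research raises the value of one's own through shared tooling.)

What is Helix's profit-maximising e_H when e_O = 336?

309

Expanding Helix's payoff: 282e_H + e_Oe_H − e_H².
∂π/∂e_H = 282 + e_O − 2e_H = 0, so e_H = 141 + 0.5e_O.
At e_O = 336: e_H = 141 + 0.5·336 = 309.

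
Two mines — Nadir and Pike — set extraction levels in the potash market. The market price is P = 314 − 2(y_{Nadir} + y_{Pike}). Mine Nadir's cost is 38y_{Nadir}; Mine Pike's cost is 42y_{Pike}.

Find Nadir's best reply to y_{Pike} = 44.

Mine Nadir's profit: π = y_{Nadir}(314 − 2(y_{Nadir} + y_{Pike})) − 38y_{Nadir}.
∂π/∂y_{Nadir} = 276 − 4y_{Nadir} − 2y_{Pike} = 0, so y_{Nadir} = 69 − 0.5y_{Pike}.
At y_{Pike} = 44: y_{Nadir} = 69 − 0.5·44 = 47.

47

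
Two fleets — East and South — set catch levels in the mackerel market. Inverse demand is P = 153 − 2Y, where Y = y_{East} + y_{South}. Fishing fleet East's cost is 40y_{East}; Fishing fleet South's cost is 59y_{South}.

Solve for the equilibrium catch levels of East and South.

Fishing fleet East's profit: π = y_{East}(153 − 2(y_{East} + y_{South})) − 40y_{East}.
∂π/∂y_{East} = 113 − 4y_{East} − 2y_{South} = 0, so y_{East} = 28.25 − 0.5y_{South}.
By the same steps for South: y_{South} = 23.5 − 0.5y_{East}.
Solving the two reaction functions simultaneously: (1 − (−0.5)(−0.5))y_{East} = 28.25 − 0.5·23.5, so 0.75y_{East} = 16.5 and y_{East} = 22.
Then y_{South} = 23.5 − 0.5·22 = 12.5.

22, 12.5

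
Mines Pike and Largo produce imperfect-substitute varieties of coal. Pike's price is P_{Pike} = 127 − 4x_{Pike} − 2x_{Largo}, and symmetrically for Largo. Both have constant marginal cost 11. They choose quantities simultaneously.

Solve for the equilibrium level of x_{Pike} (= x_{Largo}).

Mine Pike's profit: π = x_{Pike}(127 − 4x_{Pike} − 2x_{Largo}) − 11x_{Pike}.
∂π/∂x_{Pike} = 116 − 8x_{Pike} − 2x_{Largo} = 0 ⇒ x_{Pike} = 14.5 − 0.25x_{Largo}.
Setting x_{Pike} = x_{Largo} in the reaction function: x_{Pike} = 14.5 − 0.25x_{Pike}, so x_{Pike} = 14.5 / 1.25 = 11.6.

11.6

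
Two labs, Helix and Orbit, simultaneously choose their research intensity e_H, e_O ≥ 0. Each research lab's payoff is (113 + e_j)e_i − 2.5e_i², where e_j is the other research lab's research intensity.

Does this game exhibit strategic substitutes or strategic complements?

strategic complements

Helix's payoff is (113 + e_O)e_H − 2.5e_H².
∂π/∂e_H = 113 + e_O − 5e_H = 0, so e_H = 22.6 + 0.2e_O.
The best-response slope de_H/de_O = 0.2 > 0: the reaction function is upward-sloping, so the choices are strategic complements.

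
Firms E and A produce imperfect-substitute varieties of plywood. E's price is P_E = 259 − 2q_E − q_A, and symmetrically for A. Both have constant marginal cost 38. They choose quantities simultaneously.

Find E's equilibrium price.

Firm E's profit: π = q_E(259 − 2q_E − q_A) − 38q_E.
∂π/∂q_E = 221 − 4q_E − q_A = 0 ⇒ q_E = 55.25 − 0.25q_A.
Setting q_E = q_A in the reaction function: q_E = 55.25 − 0.25q_E, so q_E = 55.25 / 1.25 = 44.2.
P_E = 259 − 2·44.2 − 44.2 = 126.4.

126.4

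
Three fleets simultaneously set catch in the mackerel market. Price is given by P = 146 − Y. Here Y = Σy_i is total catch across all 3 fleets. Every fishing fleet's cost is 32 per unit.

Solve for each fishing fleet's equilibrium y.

28.5

A representative fishing fleet's profit is π_i = y_i(146 − Y) − 32y_i, with Y = y_i + Σ_{j≠i} y_j.
First-order condition: 114 − 2y_i − Σ_{j≠i} y_j = 0.
In a symmetric equilibrium every fishing fleet chooses the same y, so Σ_{j≠i} y_j = 2y. The condition becomes 114 − 4y = 0, giving y = 114/4 = 28.5.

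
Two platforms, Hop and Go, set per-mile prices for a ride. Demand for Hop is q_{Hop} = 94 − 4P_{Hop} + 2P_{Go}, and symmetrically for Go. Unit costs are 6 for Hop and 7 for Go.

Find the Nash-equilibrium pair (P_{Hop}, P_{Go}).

19.8, 20.2

Hop's profit: π = (P_{Hop} − 6)(94 − 4P_{Hop} + 2P_{Go}).
∂π/∂P_{Hop} = 118 − 8P_{Hop} + 2P_{Go} = 0 ⇒ P_{Hop} = 14.75 + 0.25P_{Go}.
Similarly P_{Go} = 15.25 + 0.25P_{Hop}.
Plugging P_{Go} into Hop's best response: P_{Hop} = 14.75 + 0.25(15.25 + 0.25P_{Hop}) ⇒ 0.9375P_{Hop} = 18.5625, so P_{Hop} = 19.8.
Then P_{Go} = 15.25 + 0.25·19.8 = 20.2.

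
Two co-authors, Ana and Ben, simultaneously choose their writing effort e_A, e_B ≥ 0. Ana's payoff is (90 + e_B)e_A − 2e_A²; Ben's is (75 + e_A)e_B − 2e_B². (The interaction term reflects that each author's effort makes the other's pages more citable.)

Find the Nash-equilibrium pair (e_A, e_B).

Expanding Ana's payoff: 90e_A + e_Be_A − 2e_A².
∂π/∂e_A = 90 + e_B − 4e_A = 0, so e_A = 22.5 + 0.25e_B.
Likewise for Ben: e_B = 18.75 + 0.25e_A.
Substituting the second reaction function into the first: e_A = 22.5 + 0.25(18.75 + 0.25e_A), which gives 0.9375e_A = 27.1875 ⇒ e_A = 29.
Then e_B = 18.75 + 0.25·29 = 26.

29, 26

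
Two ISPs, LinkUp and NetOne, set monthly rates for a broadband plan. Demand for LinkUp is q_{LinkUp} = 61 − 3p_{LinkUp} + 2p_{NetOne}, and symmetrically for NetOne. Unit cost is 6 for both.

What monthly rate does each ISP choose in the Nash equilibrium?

LinkUp's profit: π = (p_{LinkUp} − 6)(61 − 3p_{LinkUp} + 2p_{NetOne}).
∂π/∂p_{LinkUp} = 79 − 6p_{LinkUp} + 2p_{NetOne} = 0 ⇒ p_{LinkUp} = 79/6 + (1/3)p_{NetOne}.
The game is symmetric, so in equilibrium p_{NetOne} = p_{LinkUp}: the reaction function gives (2/3)p_{LinkUp} = 79/6, hence p_{LinkUp} = 19.75.

19.75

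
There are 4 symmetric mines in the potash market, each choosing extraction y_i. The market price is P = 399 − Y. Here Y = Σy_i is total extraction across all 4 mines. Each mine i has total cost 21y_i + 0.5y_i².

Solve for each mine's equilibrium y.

A representative mine's profit is π_i = y_i(399 − Y) − 21y_i − 0.5y_i², with Y = y_i + Σ_{j≠i} y_j.
First-order condition: 378 − 3y_i − Σ_{j≠i} y_j = 0.
In a symmetric equilibrium every mine chooses the same y, so Σ_{j≠i} y_j = 3y. The condition becomes 378 − 6y = 0, giving y = 378/6 = 63.

63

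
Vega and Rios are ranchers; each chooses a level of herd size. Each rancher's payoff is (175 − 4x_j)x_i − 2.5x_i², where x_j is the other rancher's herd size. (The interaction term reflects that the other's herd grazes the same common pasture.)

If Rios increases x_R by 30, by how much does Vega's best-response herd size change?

-24

Vega's payoff is (175 − 4x_R)x_V − 2.5x_V².
∂π/∂x_V = 175 − 4x_R − 5x_V = 0, so x_V = 35 − 0.8x_R.
The reaction-function slope is −0.8, so a 30-unit rise in x_R moves x_V by −0.8 × 30 = −24. Vega's best response falls — the actions are strategic substitutes.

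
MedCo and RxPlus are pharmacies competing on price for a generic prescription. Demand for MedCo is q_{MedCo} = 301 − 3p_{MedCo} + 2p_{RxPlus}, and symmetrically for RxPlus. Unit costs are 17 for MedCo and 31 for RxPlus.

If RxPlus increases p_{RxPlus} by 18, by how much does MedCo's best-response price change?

6

MedCo's profit: π = (p_{MedCo} − 17)(301 − 3p_{MedCo} + 2p_{RxPlus}).
∂π/∂p_{MedCo} = 352 − 6p_{MedCo} + 2p_{RxPlus} = 0 ⇒ p_{MedCo} = 176/3 + (1/3)p_{RxPlus}.
The reaction-function slope is 1/3, so an 18-unit rise in p_{RxPlus} moves p_{MedCo} by 1/3 × 18 = 6. MedCo's best response rises — the actions are strategic complements.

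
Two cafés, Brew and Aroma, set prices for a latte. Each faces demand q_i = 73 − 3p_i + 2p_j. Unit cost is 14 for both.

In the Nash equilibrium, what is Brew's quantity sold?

44.25

Brew's profit: π = (p_{Brew} − 14)(73 − 3p_{Brew} + 2p_{Aroma}).
∂π/∂p_{Brew} = 115 − 6p_{Brew} + 2p_{Aroma} = 0 ⇒ p_{Brew} = 115/6 + (1/3)p_{Aroma}.
The game is symmetric, so in equilibrium p_{Aroma} = p_{Brew}: the reaction function gives (2/3)p_{Brew} = 115/6, hence p_{Brew} = 28.75.
q_{Brew} = 73 − 3·28.75 + 2·28.75 = 44.25.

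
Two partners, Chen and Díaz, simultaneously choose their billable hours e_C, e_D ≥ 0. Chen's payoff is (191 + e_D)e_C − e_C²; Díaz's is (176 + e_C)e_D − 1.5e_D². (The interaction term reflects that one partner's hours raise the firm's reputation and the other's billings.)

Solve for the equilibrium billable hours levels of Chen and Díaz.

Expanding Chen's payoff: 191e_C + e_De_C − e_C².
∂π/∂e_C = 191 + e_D − 2e_C = 0, so e_C = 95.5 + 0.5e_D.
Likewise for Díaz: e_D = 176/3 + (1/3)e_C.
Plugging e_D into Chen's best response: e_C = 95.5 + 0.5(176/3 + (1/3)e_C) ⇒ (5/6)e_C = 749/6, so e_C = 149.8.
Then e_D = 176/3 + (1/3)·149.8 = 108.6.

149.8, 108.6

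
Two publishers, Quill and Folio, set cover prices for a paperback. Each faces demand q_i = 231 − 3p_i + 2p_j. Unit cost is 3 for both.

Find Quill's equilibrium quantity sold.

Quill's profit: π = (p_{Quill} − 3)(231 − 3p_{Quill} + 2p_{Folio}).
∂π/∂p_{Quill} = 240 − 6p_{Quill} + 2p_{Folio} = 0 ⇒ p_{Quill} = 40 + (1/3)p_{Folio}.
Setting p_{Quill} = p_{Folio} in the reaction function: p_{Quill} = 40 + (1/3)p_{Quill}, so p_{Quill} = 40 / (2/3) = 60.
q_{Quill} = 231 − 3·60 + 2·60 = 171.

171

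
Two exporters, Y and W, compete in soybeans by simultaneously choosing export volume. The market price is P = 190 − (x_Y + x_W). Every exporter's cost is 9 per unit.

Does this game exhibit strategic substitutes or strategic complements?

strategic substitutes

Exporter Y's profit: π = x_Y(190 − (x_Y + x_W)) − 9x_Y.
∂π/∂x_Y = 181 − 2x_Y − x_W = 0, so x_Y = 90.5 − 0.5x_W.
The best-response slope dx_Y/dx_W = −0.5 < 0: the reaction function is downward-sloping, so the choices are strategic substitutes.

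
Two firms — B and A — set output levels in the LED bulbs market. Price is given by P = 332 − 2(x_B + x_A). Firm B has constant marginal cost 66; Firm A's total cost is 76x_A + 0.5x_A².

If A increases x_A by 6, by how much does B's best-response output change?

-3

Firm B's profit: π = x_B(332 − 2(x_B + x_A)) − 66x_B.
∂π/∂x_B = 266 − 4x_B − 2x_A = 0, so x_B = 66.5 − 0.5x_A.
The reaction-function slope is −0.5, so a 6-unit rise in x_A moves x_B by −0.5 × 6 = −3. B's best response falls — the actions are strategic substitutes.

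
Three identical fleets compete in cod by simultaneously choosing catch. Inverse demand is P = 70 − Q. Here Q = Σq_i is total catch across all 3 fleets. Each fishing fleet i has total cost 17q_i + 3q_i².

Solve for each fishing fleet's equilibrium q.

5.3

A representative fishing fleet's profit is π_i = q_i(70 − Q) − 17q_i − 3q_i², with Q = q_i + Σ_{j≠i} q_j.
First-order condition: 53 − 8q_i − Σ_{j≠i} q_j = 0.
In a symmetric equilibrium every fishing fleet chooses the same q, so Σ_{j≠i} q_j = 2q. The condition becomes 53 − 10q = 0, giving q = 53/10 = 5.3.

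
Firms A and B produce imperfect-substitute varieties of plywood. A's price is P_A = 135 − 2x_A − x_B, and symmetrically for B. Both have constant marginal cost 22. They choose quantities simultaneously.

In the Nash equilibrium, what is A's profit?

Firm A's profit: π = x_A(135 − 2x_A − x_B) − 22x_A.
∂π/∂x_A = 113 − 4x_A − x_B = 0 ⇒ x_A = 28.25 − 0.25x_B.
By symmetry x_B = x_A; substituting into the reaction function, 1.25x_A = 28.25 and x_A = 22.6.
P_A = 135 − 2·22.6 − 22.6 = 67.2.
Profit = (67.2 − 22)·22.6 = 1021.52.

1021.52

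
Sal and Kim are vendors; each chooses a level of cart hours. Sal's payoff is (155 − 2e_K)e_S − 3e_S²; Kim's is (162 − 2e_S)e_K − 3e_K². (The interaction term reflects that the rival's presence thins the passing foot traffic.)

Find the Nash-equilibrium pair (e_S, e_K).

18.9375, 20.6875

Expanding Sal's payoff: 155e_S − 2e_Ke_S − 3e_S².
∂π/∂e_S = 155 − 2e_K − 6e_S = 0, so e_S = 155/6 − (1/3)e_K.
Likewise for Kim: e_K = 27 − (1/3)e_S.
Solving the two reaction functions simultaneously: (1 − (−1/3)(−1/3))e_S = 155/6 − (1/3)·27, so (8/9)e_S = 101/6 and e_S = 18.9375.
Then e_K = 27 − (1/3)·18.9375 = 20.6875.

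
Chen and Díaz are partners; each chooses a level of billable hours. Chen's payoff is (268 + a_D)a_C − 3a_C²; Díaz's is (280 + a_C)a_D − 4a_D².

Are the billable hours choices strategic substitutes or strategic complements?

strategic complements

Expanding Chen's payoff: 268a_C + a_Da_C − 3a_C².
∂π/∂a_C = 268 + a_D − 6a_C = 0, so a_C = 134/3 + (1/6)a_D.
The best-response slope da_C/da_D = 1/6 > 0: the reaction function is upward-sloping, so the choices are strategic complements.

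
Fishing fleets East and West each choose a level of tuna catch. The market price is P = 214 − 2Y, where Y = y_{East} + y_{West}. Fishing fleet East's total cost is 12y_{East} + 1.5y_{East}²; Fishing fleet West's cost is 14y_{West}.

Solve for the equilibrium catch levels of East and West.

17, 41.5

Fishing fleet East's profit: π = y_{East}(214 − 2(y_{East} + y_{West})) − 12y_{East} − 1.5y_{East}².
∂π/∂y_{East} = 202 − 7y_{East} − 2y_{West} = 0, so y_{East} = 202/7 − (2/7)y_{West}.
For West: ∂π/∂y_{West} = 200 − 4y_{West} − 2y_{East} = 0 ⇒ y_{West} = 50 − 0.5y_{East}.
Substituting the second reaction function into the first: y_{East} = 202/7 − (2/7)(50 − 0.5y_{East}), which gives (6/7)y_{East} = 102/7 ⇒ y_{East} = 17.
Then y_{West} = 50 − 0.5·17 = 41.5.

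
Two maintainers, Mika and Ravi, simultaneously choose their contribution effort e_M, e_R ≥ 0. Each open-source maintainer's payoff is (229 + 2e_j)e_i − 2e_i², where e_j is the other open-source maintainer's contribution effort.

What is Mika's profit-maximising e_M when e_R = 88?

101.25

Mika's payoff is (229 + 2e_R)e_M − 2e_M².
∂π/∂e_M = 229 + 2e_R − 4e_M = 0, so e_M = 57.25 + 0.5e_R.
At e_R = 88: e_M = 57.25 + 0.5·88 = 101.25.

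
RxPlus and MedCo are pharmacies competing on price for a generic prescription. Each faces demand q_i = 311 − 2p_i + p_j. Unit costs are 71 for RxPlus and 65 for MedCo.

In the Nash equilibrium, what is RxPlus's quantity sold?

158.4

RxPlus's profit: π = (p_{RxPlus} − 71)(311 − 2p_{RxPlus} + p_{MedCo}).
∂π/∂p_{RxPlus} = 453 − 4p_{RxPlus} + p_{MedCo} = 0 ⇒ p_{RxPlus} = 113.25 + 0.25p_{MedCo}.
Similarly p_{MedCo} = 110.25 + 0.25p_{RxPlus}.
Solving the two reaction functions simultaneously: (1 − (0.25)(0.25))p_{RxPlus} = 113.25 + 0.25·110.25, so 0.9375p_{RxPlus} = 140.8125 and p_{RxPlus} = 150.2.
Then p_{MedCo} = 110.25 + 0.25·150.2 = 147.8.
q_{RxPlus} = 311 − 2·150.2 + 147.8 = 158.4.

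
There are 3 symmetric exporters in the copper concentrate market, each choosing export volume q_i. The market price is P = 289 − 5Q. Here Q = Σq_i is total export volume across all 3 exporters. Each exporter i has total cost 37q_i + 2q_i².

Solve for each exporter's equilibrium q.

A representative exporter's profit is π_i = q_i(289 − 5Q) − 37q_i − 2q_i², with Q = q_i + Σ_{j≠i} q_j.
First-order condition: 252 − 14q_i − 5Σ_{j≠i} q_j = 0.
In a symmetric equilibrium every exporter chooses the same q, so Σ_{j≠i} q_j = 2q. The condition becomes 252 − 24q = 0, giving q = 252/24 = 10.5.

10.5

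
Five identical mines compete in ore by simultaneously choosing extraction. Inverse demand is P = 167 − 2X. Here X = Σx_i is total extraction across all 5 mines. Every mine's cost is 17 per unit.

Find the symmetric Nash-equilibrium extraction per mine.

12.5

A representative mine's profit is π_i = x_i(167 − 2X) − 17x_i, with X = x_i + Σ_{j≠i} x_j.
First-order condition: 150 − 4x_i − 2Σ_{j≠i} x_j = 0.
Imposing symmetry (x_j = x for all j) turns Σ_{j≠i} x_j into 4x, so 150 = 12x and x = 12.5.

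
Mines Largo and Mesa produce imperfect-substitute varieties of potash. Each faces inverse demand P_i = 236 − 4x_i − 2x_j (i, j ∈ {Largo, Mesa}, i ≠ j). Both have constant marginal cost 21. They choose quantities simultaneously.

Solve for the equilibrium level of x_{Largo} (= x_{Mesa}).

Mine Largo's profit: π = x_{Largo}(236 − 4x_{Largo} − 2x_{Mesa}) − 21x_{Largo}.
∂π/∂x_{Largo} = 215 − 8x_{Largo} − 2x_{Mesa} = 0 ⇒ x_{Largo} = 26.875 − 0.25x_{Mesa}.
By symmetry x_{Mesa} = x_{Largo}; substituting into the reaction function, 1.25x_{Largo} = 26.875 and x_{Largo} = 21.5.

21.5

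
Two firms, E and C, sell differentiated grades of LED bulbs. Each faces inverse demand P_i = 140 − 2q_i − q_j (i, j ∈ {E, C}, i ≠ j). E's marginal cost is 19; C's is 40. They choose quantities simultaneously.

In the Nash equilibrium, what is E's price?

Firm E's profit: π = q_E(140 − 2q_E − q_C) − 19q_E.
∂π/∂q_E = 121 − 4q_E − q_C = 0 ⇒ q_E = 30.25 − 0.25q_C.
Similarly q_C = 25 − 0.25q_E.
Solving the two reaction functions simultaneously: (1 − (−0.25)(−0.25))q_E = 30.25 − 0.25·25, so 0.9375q_E = 24 and q_E = 25.6.
Then q_C = 25 − 0.25·25.6 = 18.6.
P_E = 140 − 2·25.6 − 18.6 = 70.2.

70.2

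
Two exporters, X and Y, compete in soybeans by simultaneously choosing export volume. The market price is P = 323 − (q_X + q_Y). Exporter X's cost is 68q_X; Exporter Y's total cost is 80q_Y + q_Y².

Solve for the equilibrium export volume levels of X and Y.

Exporter X's profit: π = q_X(323 − (q_X + q_Y)) − 68q_X.
∂π/∂q_X = 255 − 2q_X − q_Y = 0, so q_X = 127.5 − 0.5q_Y.
For Y: ∂π/∂q_Y = 243 − 4q_Y − q_X = 0 ⇒ q_Y = 60.75 − 0.25q_X.
Substituting the second reaction function into the first: q_X = 127.5 − 0.5(60.75 − 0.25q_X), which gives 0.875q_X = 97.125 ⇒ q_X = 111.
Then q_Y = 60.75 − 0.25·111 = 33.

111, 33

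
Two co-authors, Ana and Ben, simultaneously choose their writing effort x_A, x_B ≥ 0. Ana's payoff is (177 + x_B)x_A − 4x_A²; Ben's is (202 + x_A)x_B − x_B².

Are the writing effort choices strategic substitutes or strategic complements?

strategic complements

Expanding Ana's payoff: 177x_A + x_Bx_A − 4x_A².
∂π/∂x_A = 177 + x_B − 8x_A = 0, so x_A = 22.125 + 0.125x_B.
The best-response slope dx_A/dx_B = 0.125 > 0: the reaction function is upward-sloping, so the choices are strategic complements.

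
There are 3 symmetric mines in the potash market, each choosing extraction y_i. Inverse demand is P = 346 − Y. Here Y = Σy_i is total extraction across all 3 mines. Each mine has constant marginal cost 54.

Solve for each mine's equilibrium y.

73

A representative mine's profit is π_i = y_i(346 − Y) − 54y_i, with Y = y_i + Σ_{j≠i} y_j.
First-order condition: 292 − 2y_i − Σ_{j≠i} y_j = 0.
With identical mines, set every y_j = y: then 292 − 2y − 2y = 0, i.e. y = 292/4 = 73.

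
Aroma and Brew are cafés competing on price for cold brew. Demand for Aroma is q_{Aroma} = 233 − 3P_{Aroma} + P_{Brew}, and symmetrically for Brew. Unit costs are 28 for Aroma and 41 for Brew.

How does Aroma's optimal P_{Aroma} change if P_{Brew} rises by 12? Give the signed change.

Aroma's profit: π = (P_{Aroma} − 28)(233 − 3P_{Aroma} + P_{Brew}).
∂π/∂P_{Aroma} = 317 − 6P_{Aroma} + P_{Brew} = 0 ⇒ P_{Aroma} = 317/6 + (1/6)P_{Brew}.
The reaction-function slope is 1/6, so a 12-unit rise in P_{Brew} moves P_{Aroma} by 1/6 × 12 = 2. Aroma's best response rises — the actions are strategic complements.

2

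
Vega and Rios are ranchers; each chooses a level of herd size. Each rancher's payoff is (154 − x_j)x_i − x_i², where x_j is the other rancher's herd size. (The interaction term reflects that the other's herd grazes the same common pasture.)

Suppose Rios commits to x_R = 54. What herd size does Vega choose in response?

Vega's payoff is (154 − x_R)x_V − x_V².
∂π/∂x_V = 154 − x_R − 2x_V = 0, so x_V = 77 − 0.5x_R.
At x_R = 54: x_V = 77 − 0.5·54 = 50.

50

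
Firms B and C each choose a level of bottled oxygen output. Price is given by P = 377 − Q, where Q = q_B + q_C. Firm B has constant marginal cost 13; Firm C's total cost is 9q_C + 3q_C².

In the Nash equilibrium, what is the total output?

194.4

Firm B's profit: π = q_B(377 − (q_B + q_C)) − 13q_B.
∂π/∂q_B = 364 − 2q_B − q_C = 0, so q_B = 182 − 0.5q_C.
For C: ∂π/∂q_C = 368 − 8q_C − q_B = 0 ⇒ q_C = 46 − 0.125q_B.
Substituting the second reaction function into the first: q_B = 182 − 0.5(46 − 0.125q_B), which gives 0.9375q_B = 159 ⇒ q_B = 169.6.
Then q_C = 46 − 0.125·169.6 = 24.8.
Total output: 169.6 + 24.8 = 194.4.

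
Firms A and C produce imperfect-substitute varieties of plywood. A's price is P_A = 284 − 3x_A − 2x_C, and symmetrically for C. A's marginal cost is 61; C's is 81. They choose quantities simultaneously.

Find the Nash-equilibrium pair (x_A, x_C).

Firm A's profit: π = x_A(284 − 3x_A − 2x_C) − 61x_A.
∂π/∂x_A = 223 − 6x_A − 2x_C = 0 ⇒ x_A = 223/6 − (1/3)x_C.
Similarly x_C = 203/6 − (1/3)x_A.
Solving the two reaction functions simultaneously: (1 − (−1/3)(−1/3))x_A = 223/6 − (1/3)·(203/6), so (8/9)x_A = 233/9 and x_A = 29.125.
Then x_C = 203/6 − (1/3)·29.125 = 24.125.

29.125, 24.125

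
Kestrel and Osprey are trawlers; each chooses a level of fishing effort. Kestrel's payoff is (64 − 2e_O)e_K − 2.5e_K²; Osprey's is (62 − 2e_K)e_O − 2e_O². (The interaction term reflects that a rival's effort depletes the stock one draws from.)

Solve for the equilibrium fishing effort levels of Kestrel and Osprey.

Expanding Kestrel's payoff: 64e_K − 2e_Oe_K − 2.5e_K².
∂π/∂e_K = 64 − 2e_O − 5e_K = 0, so e_K = 12.8 − 0.4e_O.
Likewise for Osprey: e_O = 15.5 − 0.5e_K.
Plugging e_O into Kestrel's best response: e_K = 12.8 − 0.4(15.5 − 0.5e_K) ⇒ 0.8e_K = 6.6, so e_K = 8.25.
Then e_O = 15.5 − 0.5·8.25 = 11.375.

8.25, 11.375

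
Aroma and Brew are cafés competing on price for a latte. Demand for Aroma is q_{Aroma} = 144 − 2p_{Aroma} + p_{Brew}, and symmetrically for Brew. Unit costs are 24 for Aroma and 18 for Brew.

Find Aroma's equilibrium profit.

3073.28

Aroma's profit: π = (p_{Aroma} − 24)(144 − 2p_{Aroma} + p_{Brew}).
∂π/∂p_{Aroma} = 192 − 4p_{Aroma} + p_{Brew} = 0 ⇒ p_{Aroma} = 48 + 0.25p_{Brew}.
Similarly p_{Brew} = 45 + 0.25p_{Aroma}.
Plugging p_{Brew} into Aroma's best response: p_{Aroma} = 48 + 0.25(45 + 0.25p_{Aroma}) ⇒ 0.9375p_{Aroma} = 59.25, so p_{Aroma} = 63.2.
Then p_{Brew} = 45 + 0.25·63.2 = 60.8.
q_{Aroma} = 144 − 2·63.2 + 60.8 = 78.4.
Profit = (63.2 − 24)·78.4 = 3073.28.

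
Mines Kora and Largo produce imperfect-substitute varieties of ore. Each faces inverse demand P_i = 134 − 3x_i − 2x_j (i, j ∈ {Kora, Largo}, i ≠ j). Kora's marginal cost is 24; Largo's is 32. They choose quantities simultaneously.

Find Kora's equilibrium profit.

Mine Kora's profit: π = x_{Kora}(134 − 3x_{Kora} − 2x_{Largo}) − 24x_{Kora}.
∂π/∂x_{Kora} = 110 − 6x_{Kora} − 2x_{Largo} = 0 ⇒ x_{Kora} = 55/3 − (1/3)x_{Largo}.
Similarly x_{Largo} = 17 − (1/3)x_{Kora}.
Plugging x_{Largo} into Kora's best response: x_{Kora} = 55/3 − (1/3)(17 − (1/3)x_{Kora}) ⇒ (8/9)x_{Kora} = 38/3, so x_{Kora} = 14.25.
Then x_{Largo} = 17 − (1/3)·14.25 = 12.25.
P_{Kora} = 134 − 3·14.25 − 2·12.25 = 66.75.
Profit = (66.75 − 24)·14.25 = 609.1875.

609.1875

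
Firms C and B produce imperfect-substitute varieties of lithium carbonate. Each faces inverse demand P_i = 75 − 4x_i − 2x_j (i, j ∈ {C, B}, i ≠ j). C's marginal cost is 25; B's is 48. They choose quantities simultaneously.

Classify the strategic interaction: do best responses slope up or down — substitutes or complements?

strategic substitutes

Firm C's profit: π = x_C(75 − 4x_C − 2x_B) − 25x_C.
∂π/∂x_C = 50 − 8x_C − 2x_B = 0 ⇒ x_C = 6.25 − 0.25x_B.
The best-response slope dx_C/dx_B = −0.25 < 0: the reaction function is downward-sloping, so the choices are strategic substitutes.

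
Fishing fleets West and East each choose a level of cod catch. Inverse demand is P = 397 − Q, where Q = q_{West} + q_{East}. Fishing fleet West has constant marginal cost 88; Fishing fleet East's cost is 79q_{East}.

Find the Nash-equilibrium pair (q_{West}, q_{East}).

Fishing fleet West's profit: π = q_{West}(397 − (q_{West} + q_{East})) − 88q_{West}.
∂π/∂q_{West} = 309 − 2q_{West} − q_{East} = 0, so q_{West} = 154.5 − 0.5q_{East}.
By the same steps for East: q_{East} = 159 − 0.5q_{West}.
Plugging q_{East} into West's best response: q_{West} = 154.5 − 0.5(159 − 0.5q_{West}) ⇒ 0.75q_{West} = 75, so q_{West} = 100.
Then q_{East} = 159 − 0.5·100 = 109.

100, 109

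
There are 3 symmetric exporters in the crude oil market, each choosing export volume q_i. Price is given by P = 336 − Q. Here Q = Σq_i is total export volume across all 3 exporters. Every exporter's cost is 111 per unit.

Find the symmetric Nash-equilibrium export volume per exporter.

A representative exporter's profit is π_i = q_i(336 − Q) − 111q_i, with Q = q_i + Σ_{j≠i} q_j.
First-order condition: 225 − 2q_i − Σ_{j≠i} q_j = 0.
Imposing symmetry (q_j = q for all j) turns Σ_{j≠i} q_j into 2q, so 225 = 4q and q = 56.25.

56.25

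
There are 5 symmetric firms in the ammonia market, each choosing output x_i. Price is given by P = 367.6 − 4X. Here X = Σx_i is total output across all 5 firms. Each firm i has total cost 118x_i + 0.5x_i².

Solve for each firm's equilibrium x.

9.984

A representative firm's profit is π_i = x_i(367.6 − 4X) − 118x_i − 0.5x_i², with X = x_i + Σ_{j≠i} x_j.
First-order condition: 249.6 − 9x_i − 4Σ_{j≠i} x_j = 0.
With identical firms, set every x_j = x: then 249.6 − 9x − 16x = 0, i.e. x = 249.6/25 = 9.984.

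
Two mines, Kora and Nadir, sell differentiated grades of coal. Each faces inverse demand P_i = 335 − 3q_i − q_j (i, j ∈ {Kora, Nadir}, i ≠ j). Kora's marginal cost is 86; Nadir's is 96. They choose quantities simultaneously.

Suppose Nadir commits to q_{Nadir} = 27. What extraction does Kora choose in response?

37

Mine Kora's profit: π = q_{Kora}(335 − 3q_{Kora} − q_{Nadir}) − 86q_{Kora}.
∂π/∂q_{Kora} = 249 − 6q_{Kora} − q_{Nadir} = 0 ⇒ q_{Kora} = 41.5 − (1/6)q_{Nadir}.
At q_{Nadir} = 27: q_{Kora} = 41.5 − (1/6)·27 = 37.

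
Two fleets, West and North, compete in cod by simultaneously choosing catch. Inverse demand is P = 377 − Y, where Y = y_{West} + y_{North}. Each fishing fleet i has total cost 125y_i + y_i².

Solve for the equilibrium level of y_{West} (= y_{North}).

50.4

Fishing fleet West's profit: π = y_{West}(377 − (y_{West} + y_{North})) − 125y_{West} − y_{West}².
∂π/∂y_{West} = 252 − 4y_{West} − y_{North} = 0, so y_{West} = 63 − 0.25y_{North}.
Setting y_{West} = y_{North} in the reaction function: y_{West} = 63 − 0.25y_{West}, so y_{West} = 63 / 1.25 = 50.4.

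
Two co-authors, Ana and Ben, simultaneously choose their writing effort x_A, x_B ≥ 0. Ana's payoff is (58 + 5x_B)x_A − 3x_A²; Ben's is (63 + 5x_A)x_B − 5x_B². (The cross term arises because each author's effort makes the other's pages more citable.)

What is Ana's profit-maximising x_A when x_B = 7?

Expanding Ana's payoff: 58x_A + 5x_Bx_A − 3x_A².
∂π/∂x_A = 58 + 5x_B − 6x_A = 0, so x_A = 29/3 + (5/6)x_B.
At x_B = 7: x_A = 29/3 + (5/6)·7 = 15.5.

15.5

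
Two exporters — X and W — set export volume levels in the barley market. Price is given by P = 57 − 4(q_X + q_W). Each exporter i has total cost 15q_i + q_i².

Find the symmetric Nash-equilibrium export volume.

3

Exporter X's profit: π = q_X(57 − 4(q_X + q_W)) − 15q_X − q_X².
∂π/∂q_X = 42 − 10q_X − 4q_W = 0, so q_X = 4.2 − 0.4q_W.
Setting q_X = q_W in the reaction function: q_X = 4.2 − 0.4q_X, so q_X = 4.2 / 1.4 = 3.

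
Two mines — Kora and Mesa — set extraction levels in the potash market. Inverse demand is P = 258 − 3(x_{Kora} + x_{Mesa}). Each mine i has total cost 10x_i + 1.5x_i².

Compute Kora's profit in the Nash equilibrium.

1922

Mine Kora's profit: π = x_{Kora}(258 − 3(x_{Kora} + x_{Mesa})) − 10x_{Kora} − 1.5x_{Kora}².
∂π/∂x_{Kora} = 248 − 9x_{Kora} − 3x_{Mesa} = 0, so x_{Kora} = 248/9 − (1/3)x_{Mesa}.
Setting x_{Kora} = x_{Mesa} in the reaction function: x_{Kora} = 248/9 − (1/3)x_{Kora}, so x_{Kora} = (248/9) / (4/3) = 62/3.
Price P = 258 − 3·(124/3) = 134.
Kora's profit: (134 − 10)·(62/3) − 1.5(62/3)² = 1922.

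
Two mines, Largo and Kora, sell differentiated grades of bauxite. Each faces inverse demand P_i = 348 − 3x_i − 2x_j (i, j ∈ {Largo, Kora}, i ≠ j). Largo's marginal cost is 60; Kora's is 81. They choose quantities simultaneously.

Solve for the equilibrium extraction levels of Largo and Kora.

Mine Largo's profit: π = x_{Largo}(348 − 3x_{Largo} − 2x_{Kora}) − 60x_{Largo}.
∂π/∂x_{Largo} = 288 − 6x_{Largo} − 2x_{Kora} = 0 ⇒ x_{Largo} = 48 − (1/3)x_{Kora}.
Similarly x_{Kora} = 44.5 − (1/3)x_{Largo}.
Solving the two reaction functions simultaneously: (1 − (−1/3)(−1/3))x_{Largo} = 48 − (1/3)·44.5, so (8/9)x_{Largo} = 199/6 and x_{Largo} = 37.3125.
Then x_{Kora} = 44.5 − (1/3)·37.3125 = 32.0625.

37.3125, 32.0625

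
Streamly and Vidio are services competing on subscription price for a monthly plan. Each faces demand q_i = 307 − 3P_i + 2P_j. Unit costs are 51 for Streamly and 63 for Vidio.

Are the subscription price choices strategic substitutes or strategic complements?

strategic complements

Streamly's profit: π = (P_{Streamly} − 51)(307 − 3P_{Streamly} + 2P_{Vidio}).
∂π/∂P_{Streamly} = 460 − 6P_{Streamly} + 2P_{Vidio} = 0 ⇒ P_{Streamly} = 230/3 + (1/3)P_{Vidio}.
The best-response slope dP_{Streamly}/dP_{Vidio} = 1/3 > 0: the reaction function is upward-sloping, so the choices are strategic complements.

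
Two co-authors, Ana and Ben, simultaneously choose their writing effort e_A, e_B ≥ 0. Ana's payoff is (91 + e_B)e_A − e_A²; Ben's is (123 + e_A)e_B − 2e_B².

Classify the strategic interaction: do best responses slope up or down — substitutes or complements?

Expanding Ana's payoff: 91e_A + e_Be_A − e_A².
∂π/∂e_A = 91 + e_B − 2e_A = 0, so e_A = 45.5 + 0.5e_B.
The best-response slope de_A/de_B = 0.5 > 0: the reaction function is upward-sloping, so the choices are strategic complements.

strategic complements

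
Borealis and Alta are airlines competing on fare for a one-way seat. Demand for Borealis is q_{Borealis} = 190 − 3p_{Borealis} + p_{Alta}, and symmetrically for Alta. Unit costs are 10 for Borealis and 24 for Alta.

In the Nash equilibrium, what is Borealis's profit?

Borealis's profit: π = (p_{Borealis} − 10)(190 − 3p_{Borealis} + p_{Alta}).
∂π/∂p_{Borealis} = 220 − 6p_{Borealis} + p_{Alta} = 0 ⇒ p_{Borealis} = 110/3 + (1/6)p_{Alta}.
Similarly p_{Alta} = 131/3 + (1/6)p_{Borealis}.
Solving the two reaction functions simultaneously: (1 − (1/6)(1/6))p_{Borealis} = 110/3 + (1/6)·(131/3), so (35/36)p_{Borealis} = 791/18 and p_{Borealis} = 45.2.
Then p_{Alta} = 131/3 + (1/6)·45.2 = 51.2.
q_{Borealis} = 190 − 3·45.2 + 51.2 = 105.6.
Profit = (45.2 − 10)·105.6 = 3717.12.

3717.12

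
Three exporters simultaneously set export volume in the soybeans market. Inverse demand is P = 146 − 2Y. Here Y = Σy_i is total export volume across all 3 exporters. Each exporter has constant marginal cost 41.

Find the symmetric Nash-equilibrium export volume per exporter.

13.125

A representative exporter's profit is π_i = y_i(146 − 2Y) − 41y_i, with Y = y_i + Σ_{j≠i} y_j.
First-order condition: 105 − 4y_i − 2Σ_{j≠i} y_j = 0.
With identical exporters, set every y_j = y: then 105 − 4y − 4y = 0, i.e. y = 105/8 = 13.125.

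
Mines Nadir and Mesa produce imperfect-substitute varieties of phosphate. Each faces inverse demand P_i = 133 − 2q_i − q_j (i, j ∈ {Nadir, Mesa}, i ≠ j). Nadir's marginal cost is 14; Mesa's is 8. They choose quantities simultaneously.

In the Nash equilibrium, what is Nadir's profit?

1095.12

Mine Nadir's profit: π = q_{Nadir}(133 − 2q_{Nadir} − q_{Mesa}) − 14q_{Nadir}.
∂π/∂q_{Nadir} = 119 − 4q_{Nadir} − q_{Mesa} = 0 ⇒ q_{Nadir} = 29.75 − 0.25q_{Mesa}.
Similarly q_{Mesa} = 31.25 − 0.25q_{Nadir}.
Plugging q_{Mesa} into Nadir's best response: q_{Nadir} = 29.75 − 0.25(31.25 − 0.25q_{Nadir}) ⇒ 0.9375q_{Nadir} = 21.9375, so q_{Nadir} = 23.4.
Then q_{Mesa} = 31.25 − 0.25·23.4 = 25.4.
P_{Nadir} = 133 − 2·23.4 − 25.4 = 60.8.
Profit = (60.8 − 14)·23.4 = 1095.12.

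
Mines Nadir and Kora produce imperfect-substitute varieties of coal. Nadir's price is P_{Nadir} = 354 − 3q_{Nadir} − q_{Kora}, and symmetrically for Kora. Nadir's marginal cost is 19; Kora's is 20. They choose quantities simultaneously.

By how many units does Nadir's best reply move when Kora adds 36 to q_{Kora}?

-6

Mine Nadir's profit: π = q_{Nadir}(354 − 3q_{Nadir} − q_{Kora}) − 19q_{Nadir}.
∂π/∂q_{Nadir} = 335 − 6q_{Nadir} − q_{Kora} = 0 ⇒ q_{Nadir} = 335/6 − (1/6)q_{Kora}.
The reaction-function slope is −1/6, so a 36-unit rise in q_{Kora} moves q_{Nadir} by −1/6 × 36 = −6. Nadir's best response falls — the actions are strategic substitutes.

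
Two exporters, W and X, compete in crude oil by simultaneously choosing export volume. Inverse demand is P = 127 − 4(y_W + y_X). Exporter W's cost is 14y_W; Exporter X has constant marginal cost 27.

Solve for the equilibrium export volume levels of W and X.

10.5, 7.25

Exporter W's profit: π = y_W(127 − 4(y_W + y_X)) − 14y_W.
∂π/∂y_W = 113 − 8y_W − 4y_X = 0, so y_W = 14.125 − 0.5y_X.
By the same steps for X: y_X = 12.5 − 0.5y_W.
Solving the two reaction functions simultaneously: (1 − (−0.5)(−0.5))y_W = 14.125 − 0.5·12.5, so 0.75y_W = 7.875 and y_W = 10.5.
Then y_X = 12.5 − 0.5·10.5 = 7.25.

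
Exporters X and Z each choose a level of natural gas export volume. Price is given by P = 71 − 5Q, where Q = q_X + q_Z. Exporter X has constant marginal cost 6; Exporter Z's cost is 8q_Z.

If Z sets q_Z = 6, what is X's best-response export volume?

Exporter X's profit: π = q_X(71 − 5(q_X + q_Z)) − 6q_X.
∂π/∂q_X = 65 − 10q_X − 5q_Z = 0, so q_X = 6.5 − 0.5q_Z.
At q_Z = 6: q_X = 6.5 − 0.5·6 = 3.5.

3.5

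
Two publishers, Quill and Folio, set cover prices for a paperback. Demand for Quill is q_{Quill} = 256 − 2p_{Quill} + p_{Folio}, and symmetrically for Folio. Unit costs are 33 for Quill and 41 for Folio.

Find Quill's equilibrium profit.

Quill's profit: π = (p_{Quill} − 33)(256 − 2p_{Quill} + p_{Folio}).
∂π/∂p_{Quill} = 322 − 4p_{Quill} + p_{Folio} = 0 ⇒ p_{Quill} = 80.5 + 0.25p_{Folio}.
Similarly p_{Folio} = 84.5 + 0.25p_{Quill}.
Substituting the second reaction function into the first: p_{Quill} = 80.5 + 0.25(84.5 + 0.25p_{Quill}), which gives 0.9375p_{Quill} = 101.625 ⇒ p_{Quill} = 108.4.
Then p_{Folio} = 84.5 + 0.25·108.4 = 111.6.
q_{Quill} = 256 − 2·108.4 + 111.6 = 150.8.
Profit = (108.4 − 33)·150.8 = 11370.32.

11370.32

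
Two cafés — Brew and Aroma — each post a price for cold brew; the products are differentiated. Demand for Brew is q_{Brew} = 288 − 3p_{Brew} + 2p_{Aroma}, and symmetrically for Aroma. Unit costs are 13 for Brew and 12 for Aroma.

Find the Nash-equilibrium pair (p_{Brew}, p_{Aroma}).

Brew's profit: π = (p_{Brew} − 13)(288 − 3p_{Brew} + 2p_{Aroma}).
∂π/∂p_{Brew} = 327 − 6p_{Brew} + 2p_{Aroma} = 0 ⇒ p_{Brew} = 54.5 + (1/3)p_{Aroma}.
Similarly p_{Aroma} = 54 + (1/3)p_{Brew}.
Substituting the second reaction function into the first: p_{Brew} = 54.5 + (1/3)(54 + (1/3)p_{Brew}), which gives (8/9)p_{Brew} = 72.5 ⇒ p_{Brew} = 81.5625.
Then p_{Aroma} = 54 + (1/3)·81.5625 = 81.1875.

81.5625, 81.1875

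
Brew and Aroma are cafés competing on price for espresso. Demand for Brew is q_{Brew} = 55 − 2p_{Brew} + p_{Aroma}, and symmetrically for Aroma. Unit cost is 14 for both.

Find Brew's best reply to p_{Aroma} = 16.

24.75

Brew's profit: π = (p_{Brew} − 14)(55 − 2p_{Brew} + p_{Aroma}).
∂π/∂p_{Brew} = 83 − 4p_{Brew} + p_{Aroma} = 0 ⇒ p_{Brew} = 20.75 + 0.25p_{Aroma}.
At p_{Aroma} = 16: p_{Brew} = 20.75 + 0.25·16 = 24.75.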